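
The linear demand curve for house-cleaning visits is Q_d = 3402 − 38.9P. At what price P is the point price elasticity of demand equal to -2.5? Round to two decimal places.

62.47

Ed = −38.9P/(3402 − 38.9P). Set this equal to -2.5:
38.9P = 2.5·(3402 − 38.9P) ⇒ 38.9P(1 + 2.5) = 2.5·3402
P = 2.5·3402 / (38.9·3.5) = 62.4678…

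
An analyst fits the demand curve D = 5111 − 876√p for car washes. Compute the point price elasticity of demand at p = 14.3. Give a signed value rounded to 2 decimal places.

-0.92

dD/dp = −876/(2√p) = -115.826. At p = 14.3, D = 1798.38.
Ed = (dD/dp)·(p/D) = (-115.826) × (14.3/1798.38) = -0.9210…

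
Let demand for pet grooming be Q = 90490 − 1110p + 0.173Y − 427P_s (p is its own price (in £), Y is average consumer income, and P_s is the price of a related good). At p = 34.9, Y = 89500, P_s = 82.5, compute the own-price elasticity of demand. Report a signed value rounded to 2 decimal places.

-1.21

At the given values, Q = 90490 − 1110(34.9) + 0.173(89500) − 427(82.5) = 32007.
∂Q/∂p = −1110.
E = (-1110) × (34.9/32007) = -1.2103…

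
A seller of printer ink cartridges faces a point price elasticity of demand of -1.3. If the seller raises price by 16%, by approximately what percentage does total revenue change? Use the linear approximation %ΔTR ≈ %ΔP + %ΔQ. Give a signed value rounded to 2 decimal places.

%ΔQ ≈ Ed × %ΔP = (-1.3) × (+16%) = -20.8000%
%ΔTR ≈ %ΔP + %ΔQ = (+16%) + (-20.8000%) = -4.8000%

-4.80%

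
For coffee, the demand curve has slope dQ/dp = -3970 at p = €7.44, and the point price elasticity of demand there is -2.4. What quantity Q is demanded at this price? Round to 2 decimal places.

Ed = (dQ/dp)·(p/Q) ⇒ Q = (dQ/dp)·p/Ed = (-3970)·7.44/(-2.4) = 12307

12307.00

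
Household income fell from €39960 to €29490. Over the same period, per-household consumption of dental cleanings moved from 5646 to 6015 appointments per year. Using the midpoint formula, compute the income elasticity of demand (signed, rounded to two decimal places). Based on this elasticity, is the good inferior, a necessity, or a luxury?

%ΔQ = (6015 − 5646)/[( 5646 + 6015)/2] = 369/5830.5 = 0.063287…
%ΔIncome = (29490 − 39960)/[( 39960 + 29490)/2] = -10470/34725 = -0.301511…
E_income = (369/5830.5) / (-10470/34725) = -0.2099…
E_income < 0 ⇒ inferior good.

-0.21; inferior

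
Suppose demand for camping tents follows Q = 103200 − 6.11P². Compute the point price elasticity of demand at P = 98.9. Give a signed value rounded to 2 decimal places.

-2.75

dQ/dP = −2·6.11·P = -1208.558. At P = 98.9, Q = 43436.8069.
Ed = (dQ/dP)·(P/Q) = (-1208.558) × (98.9/43436.8069) = -2.7517…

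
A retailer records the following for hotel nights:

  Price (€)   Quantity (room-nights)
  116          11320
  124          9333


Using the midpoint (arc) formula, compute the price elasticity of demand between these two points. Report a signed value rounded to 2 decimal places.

-2.89

%ΔQ = (9333 − 11320) / [(11320 + 9333)/2] = -1987/10326.5 = -0.192417…
%ΔP = (124 − 116) / [(116 + 124)/2] = 8/120 = 0.066666…
Arc Ed = %ΔQ / %ΔP = (-1987/10326.5) / (8/120) = -2.8862…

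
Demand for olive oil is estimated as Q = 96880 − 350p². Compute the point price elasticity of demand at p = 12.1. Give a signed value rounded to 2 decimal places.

-2.25

dQ/dp = −2·350·p = -8470. At p = 12.1, Q = 45636.5.
Ed = (dQ/dp)·(p/Q) = (-8470) × (12.1/45636.5) = -2.2457…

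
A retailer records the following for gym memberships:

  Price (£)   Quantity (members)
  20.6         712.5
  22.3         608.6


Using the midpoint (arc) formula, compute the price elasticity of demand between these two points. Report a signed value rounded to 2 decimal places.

-1.98

%ΔQ = (608.6 − 712.5) / [(712.5 + 608.6)/2] = -103.9/660.55 = -0.157293…
%ΔP = (22.3 − 20.6) / [(20.6 + 22.3)/2] = 1.7/21.45 = 0.079254…
Arc Ed = %ΔQ / %ΔP = (-103.9/660.55) / (1.7/21.45) = -1.9846…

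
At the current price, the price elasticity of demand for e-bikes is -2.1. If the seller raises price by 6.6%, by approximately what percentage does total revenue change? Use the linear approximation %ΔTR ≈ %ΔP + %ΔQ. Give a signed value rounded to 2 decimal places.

-7.26%

%ΔQ ≈ Ed × %ΔP = (-2.1) × (+6.6%) = -13.8600%
%ΔTR ≈ %ΔP + %ΔQ = (+6.6%) + (-13.8600%) = -7.2600%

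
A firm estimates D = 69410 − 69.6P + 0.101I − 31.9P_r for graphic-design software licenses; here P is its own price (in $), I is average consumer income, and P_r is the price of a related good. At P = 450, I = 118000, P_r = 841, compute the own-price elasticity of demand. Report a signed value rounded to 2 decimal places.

-1.35

At the given values, D = 69410 − 69.6(450) + 0.101(118000) − 31.9(841) = 23180.1.
∂D/∂P = −69.6.
E = (-69.6) × (450/23180.1) = -1.3511…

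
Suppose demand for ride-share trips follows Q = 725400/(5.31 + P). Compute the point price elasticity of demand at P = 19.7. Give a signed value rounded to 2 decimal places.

-0.79

dQ/dP = −725400/(5.31 + P)² = -1159.71. At P = 19.7, Q = 29004.4.
Ed = (dQ/dP)·(P/Q) = (-1159.71) × (19.7/29004.4) = -0.7876…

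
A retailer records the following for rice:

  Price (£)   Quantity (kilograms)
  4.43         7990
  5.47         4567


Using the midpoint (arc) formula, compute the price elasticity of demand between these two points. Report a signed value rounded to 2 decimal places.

%ΔQ = (4567 − 7990) / [(7990 + 4567)/2] = -3423/6278.5 = -0.545193…
%ΔP = (5.47 − 4.43) / [(4.43 + 5.47)/2] = 1.04/4.95 = 0.210101…
Arc Ed = %ΔQ / %ΔP = (-3423/6278.5) / (1.04/4.95) = -2.5949…

-2.59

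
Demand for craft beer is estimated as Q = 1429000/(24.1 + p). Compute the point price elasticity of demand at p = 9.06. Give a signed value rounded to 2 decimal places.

dQ/dp = −1429000/(24.1 + p)² = -1299.58. At p = 9.06, Q = 43094.1.
Ed = (dQ/dp)·(p/Q) = (-1299.58) × (9.06/43094.1) = -0.2732…

-0.27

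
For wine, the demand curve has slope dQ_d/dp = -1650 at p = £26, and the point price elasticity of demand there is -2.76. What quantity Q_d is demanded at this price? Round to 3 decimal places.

Ed = (dQ_d/dp)·(p/Q_d) ⇒ Q_d = (dQ_d/dp)·p/Ed = (-1650)·26/(-2.76) = 15543.47826…

15543.478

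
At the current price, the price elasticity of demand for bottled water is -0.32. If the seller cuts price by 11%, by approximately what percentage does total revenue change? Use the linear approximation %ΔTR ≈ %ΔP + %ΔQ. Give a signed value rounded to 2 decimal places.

-7.48%

%ΔQ ≈ Ed × %ΔP = (-0.32) × (-11%) = +3.5200%
%ΔTR ≈ %ΔP + %ΔQ = (-11%) + (+3.5200%) = -7.4800%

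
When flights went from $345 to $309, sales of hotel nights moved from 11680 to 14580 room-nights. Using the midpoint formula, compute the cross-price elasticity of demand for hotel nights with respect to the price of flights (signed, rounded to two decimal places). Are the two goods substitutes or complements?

%ΔQ_{hotel nights} = (14580 − 11680)/avg = 2900/13130 = 0.220868…
%ΔP_{flights} = (309 − 345)/avg = -36/327 = -0.110091…
E_cross = (2900/13130) / (-36/327) = -2.0062…
E_cross < 0 ⇒ the goods are complements.

-2.01; complements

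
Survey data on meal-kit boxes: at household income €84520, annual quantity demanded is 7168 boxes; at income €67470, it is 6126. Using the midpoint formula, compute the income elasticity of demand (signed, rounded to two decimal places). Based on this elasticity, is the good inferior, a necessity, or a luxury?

0.70; necessity

%ΔQ = (6126 − 7168)/[( 7168 + 6126)/2] = -1042/6647 = -0.156762…
%ΔIncome = (67470 − 84520)/[( 84520 + 67470)/2] = -17050/75995 = -0.224356…
E_income = (-1042/6647) / (-17050/75995) = 0.6987…
0 < E_income < 1 ⇒ normal good, necessity.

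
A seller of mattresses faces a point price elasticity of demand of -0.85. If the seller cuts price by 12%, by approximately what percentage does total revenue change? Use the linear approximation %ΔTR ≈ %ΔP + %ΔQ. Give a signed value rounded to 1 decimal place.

%ΔQ ≈ Ed × %ΔP = (-0.85) × (-12%) = +10.2000%
%ΔTR ≈ %ΔP + %ΔQ = (-12%) + (+10.2000%) = -1.8000%

-1.8%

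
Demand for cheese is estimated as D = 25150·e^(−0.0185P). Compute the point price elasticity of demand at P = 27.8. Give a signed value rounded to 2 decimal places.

dD/dP = −0.0185·D = -278.197. At P = 27.8, D = 15037.7.
Ed = (dD/dP)·(P/D) = (-278.197) × (27.8/15037.7) = -0.5143

-0.51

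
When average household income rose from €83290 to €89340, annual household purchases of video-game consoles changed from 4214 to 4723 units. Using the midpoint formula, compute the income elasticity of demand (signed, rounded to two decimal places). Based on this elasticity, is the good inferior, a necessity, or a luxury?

%ΔQ = (4723 − 4214)/[( 4214 + 4723)/2] = 509/4468.5 = 0.113908…
%ΔIncome = (89340 − 83290)/[( 83290 + 89340)/2] = 6050/86315 = 0.070092…
E_income = (509/4468.5) / (6050/86315) = 1.6251…
E_income > 1 ⇒ normal good, luxury.

1.63; luxury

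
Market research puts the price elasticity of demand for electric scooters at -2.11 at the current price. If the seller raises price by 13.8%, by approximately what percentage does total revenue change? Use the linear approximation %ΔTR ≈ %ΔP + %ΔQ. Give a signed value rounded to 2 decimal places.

%ΔQ ≈ Ed × %ΔP = (-2.11) × (+13.8%) = -29.1180%
%ΔTR ≈ %ΔP + %ΔQ = (+13.8%) + (-29.1180%) = -15.3180%

-15.32%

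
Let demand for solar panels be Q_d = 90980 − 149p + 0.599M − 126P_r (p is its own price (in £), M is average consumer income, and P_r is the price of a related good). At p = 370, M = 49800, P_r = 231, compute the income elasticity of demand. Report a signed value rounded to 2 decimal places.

0.82

At the given values, Q_d = 90980 − 149(370) + 0.599(49800) − 126(231) = 36574.2.
∂Q_d/∂M = 0.599.
E = (0.599) × (49800/36574.2) = 0.8156…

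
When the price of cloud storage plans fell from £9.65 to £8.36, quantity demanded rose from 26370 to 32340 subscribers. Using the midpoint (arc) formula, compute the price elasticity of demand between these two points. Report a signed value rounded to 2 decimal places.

-1.42

%ΔQ = (32340 − 26370) / [(26370 + 32340)/2] = 5970/29355 = 0.203372…
%ΔP = (8.36 − 9.65) / [(9.65 + 8.36)/2] = -1.29/9.005 = -0.143253…
Arc Ed = %ΔQ / %ΔP = (5970/29355) / (-1.29/9.005) = -1.4196…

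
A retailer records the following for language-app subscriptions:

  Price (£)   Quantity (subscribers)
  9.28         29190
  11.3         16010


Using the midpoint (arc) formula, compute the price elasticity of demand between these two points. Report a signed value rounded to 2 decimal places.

-2.97

%ΔQ = (16010 − 29190) / [(29190 + 16010)/2] = -13180/22600 = -0.583185…
%ΔP = (11.3 − 9.28) / [(9.28 + 11.3)/2] = 2.02/10.29 = 0.196307…
Arc Ed = %ΔQ / %ΔP = (-13180/22600) / (2.02/10.29) = -2.9707…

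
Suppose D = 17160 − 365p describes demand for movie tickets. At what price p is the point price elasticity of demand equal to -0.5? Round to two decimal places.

Ed = −365p/(17160 − 365p). Set this equal to -0.5:
365p = 0.5·(17160 − 365p) ⇒ 365p(1 + 0.5) = 0.5·17160
p = 0.5·17160 / (365·1.5) = 15.6712…

15.67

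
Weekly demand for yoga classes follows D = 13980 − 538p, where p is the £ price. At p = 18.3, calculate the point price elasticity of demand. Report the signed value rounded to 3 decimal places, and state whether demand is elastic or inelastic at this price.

dD/dp = −538. At p = 18.3, D = 13980 − 538(18.3) = 4134.6.
Ed = (dD/dp)·(p/D) = −538 × (18.3/4134.6) = -2.38122…
|Ed| = 2.381 > 1, so demand is elastic.

-2.381; elastic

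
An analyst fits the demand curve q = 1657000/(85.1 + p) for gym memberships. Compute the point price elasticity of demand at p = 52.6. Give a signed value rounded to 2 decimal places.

dq/dp = −1657000/(85.1 + p)² = -87.3886. At p = 52.6, q = 12033.4.
Ed = (dq/dp)·(p/q) = (-87.3886) × (52.6/12033.4) = -0.3819…

-0.38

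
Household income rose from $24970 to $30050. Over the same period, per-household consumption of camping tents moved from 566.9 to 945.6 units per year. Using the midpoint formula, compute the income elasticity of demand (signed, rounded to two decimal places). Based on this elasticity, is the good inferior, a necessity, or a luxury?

2.71; luxury

%ΔQ = (945.6 − 566.9)/[( 566.9 + 945.6)/2] = 378.7/756.25 = 0.500760…
%ΔIncome = (30050 − 24970)/[( 24970 + 30050)/2] = 5080/27510 = 0.184660…
E_income = (378.7/756.25) / (5080/27510) = 2.7117…
E_income > 1 ⇒ normal good, luxury.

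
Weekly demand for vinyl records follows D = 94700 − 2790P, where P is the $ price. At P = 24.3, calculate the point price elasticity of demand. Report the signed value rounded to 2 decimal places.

-2.52

dD/dP = −2790. At P = 24.3, D = 94700 − 2790(24.3) = 26903.
Ed = (dD/dP)·(P/D) = −2790 × (24.3/26903) = -2.5200…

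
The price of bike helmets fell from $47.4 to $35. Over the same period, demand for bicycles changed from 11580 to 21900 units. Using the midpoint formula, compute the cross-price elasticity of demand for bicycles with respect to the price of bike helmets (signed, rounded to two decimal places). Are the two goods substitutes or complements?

%ΔQ_{bicycles} = (21900 − 11580)/avg = 10320/16740 = 0.616487…
%ΔP_{bike helmets} = (35 − 47.4)/avg = -12.4/41.2 = -0.300970…
E_cross = (10320/16740) / (-12.4/41.2) = -2.0483…
E_cross < 0 ⇒ the goods are complements.

-2.05; complements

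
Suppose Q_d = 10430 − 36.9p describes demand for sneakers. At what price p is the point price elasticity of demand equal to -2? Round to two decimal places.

Ed = −36.9p/(10430 − 36.9p). Set this equal to -2:
36.9p = 2·(10430 − 36.9p) ⇒ 36.9p(1 + 2) = 2·10430
p = 2·10430 / (36.9·3) = 188.4372…

188.44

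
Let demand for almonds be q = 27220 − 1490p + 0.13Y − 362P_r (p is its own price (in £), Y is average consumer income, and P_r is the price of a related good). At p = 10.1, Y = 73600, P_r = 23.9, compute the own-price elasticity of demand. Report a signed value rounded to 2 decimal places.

At the given values, q = 27220 − 1490(10.1) + 0.13(73600) − 362(23.9) = 13087.2.
∂q/∂p = −1490.
E = (-1490) × (10.1/13087.2) = -1.1499…

-1.15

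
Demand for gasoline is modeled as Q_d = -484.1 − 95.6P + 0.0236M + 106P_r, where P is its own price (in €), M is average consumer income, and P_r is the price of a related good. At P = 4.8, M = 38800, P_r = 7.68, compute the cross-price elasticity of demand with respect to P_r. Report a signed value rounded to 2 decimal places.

1.03

At the given values, Q_d = -484.1 − 95.6(4.8) + 0.0236(38800) + 106(7.68) = 786.78.
∂Q_d/∂P_r = 106.
E = (106) × (7.68/786.78) = 1.0346…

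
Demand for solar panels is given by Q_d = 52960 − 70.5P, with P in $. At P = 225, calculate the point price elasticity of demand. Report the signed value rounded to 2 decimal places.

-0.43

dQ_d/dP = −70.5. At P = 225, Q_d = 52960 − 70.5(225) = 37097.5.
Ed = (dQ_d/dP)·(P/Q_d) = −70.5 × (225/37097.5) = -0.4275…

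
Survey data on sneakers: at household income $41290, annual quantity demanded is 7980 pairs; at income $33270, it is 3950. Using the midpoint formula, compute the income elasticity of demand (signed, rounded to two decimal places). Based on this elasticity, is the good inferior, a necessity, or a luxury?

3.14; luxury

%ΔQ = (3950 − 7980)/[( 7980 + 3950)/2] = -4030/5965 = -0.675607…
%ΔIncome = (33270 − 41290)/[( 41290 + 33270)/2] = -8020/37280 = -0.215128…
E_income = (-4030/5965) / (-8020/37280) = 3.1404…
E_income > 1 ⇒ normal good, luxury.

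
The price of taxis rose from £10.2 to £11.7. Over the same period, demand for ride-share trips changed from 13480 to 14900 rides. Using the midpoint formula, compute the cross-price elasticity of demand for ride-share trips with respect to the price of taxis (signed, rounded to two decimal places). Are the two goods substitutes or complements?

%ΔQ_{ride-share trips} = (14900 − 13480)/avg = 1420/14190 = 0.100070…
%ΔP_{taxis} = (11.7 − 10.2)/avg = 1.5/10.95 = 0.136986…
E_cross = (1420/14190) / (1.5/10.95) = 0.7305…
E_cross > 0 ⇒ the goods are substitutes.

0.73; substitutes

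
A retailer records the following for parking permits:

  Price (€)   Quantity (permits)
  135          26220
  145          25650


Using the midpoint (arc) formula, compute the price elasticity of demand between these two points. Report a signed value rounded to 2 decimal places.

-0.31

%ΔQ = (25650 − 26220) / [(26220 + 25650)/2] = -570/25935 = -0.021978…
%ΔP = (145 − 135) / [(135 + 145)/2] = 10/140 = 0.071428…
Arc Ed = %ΔQ / %ΔP = (-570/25935) / (10/140) = -0.3076…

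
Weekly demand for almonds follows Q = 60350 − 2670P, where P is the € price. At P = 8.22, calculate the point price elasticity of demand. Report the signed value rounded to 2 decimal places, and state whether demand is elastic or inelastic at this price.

dQ/dP = −2670. At P = 8.22, Q = 60350 − 2670(8.22) = 38402.6.
Ed = (dQ/dP)·(P/Q) = −2670 × (8.22/38402.6) = -0.5715…
|Ed| = 0.57 < 1, so demand is inelastic.

-0.57; inelastic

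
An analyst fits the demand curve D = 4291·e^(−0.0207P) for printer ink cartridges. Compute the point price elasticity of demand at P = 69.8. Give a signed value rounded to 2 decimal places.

-1.44

dD/dP = −0.0207·D = -20.9428. At P = 69.8, D = 1011.73.
Ed = (dD/dP)·(P/D) = (-20.9428) × (69.8/1011.73) = -1.4448…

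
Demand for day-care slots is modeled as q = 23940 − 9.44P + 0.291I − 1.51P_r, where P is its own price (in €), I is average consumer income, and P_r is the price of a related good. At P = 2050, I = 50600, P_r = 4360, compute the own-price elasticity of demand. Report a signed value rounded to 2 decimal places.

At the given values, q = 23940 − 9.44(2050) + 0.291(50600) − 1.51(4360) = 12729.
∂q/∂P = −9.44.
E = (-9.44) × (2050/12729) = -1.5203…

-1.52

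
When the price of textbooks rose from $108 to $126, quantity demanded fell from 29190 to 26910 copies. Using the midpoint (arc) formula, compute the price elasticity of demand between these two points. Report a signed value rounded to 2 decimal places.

-0.53

%ΔQ = (26910 − 29190) / [(29190 + 26910)/2] = -2280/28050 = -0.081283…
%ΔP = (126 − 108) / [(108 + 126)/2] = 18/117 = 0.153846…
Arc Ed = %ΔQ / %ΔP = (-2280/28050) / (18/117) = -0.5283…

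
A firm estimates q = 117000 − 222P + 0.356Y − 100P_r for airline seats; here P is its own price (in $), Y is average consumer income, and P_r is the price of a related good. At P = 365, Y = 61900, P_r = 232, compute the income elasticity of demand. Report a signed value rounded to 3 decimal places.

0.633

At the given values, q = 117000 − 222(365) + 0.356(61900) − 100(232) = 34806.4.
∂q/∂Y = 0.356.
E = (0.356) × (61900/34806.4) = 0.63311…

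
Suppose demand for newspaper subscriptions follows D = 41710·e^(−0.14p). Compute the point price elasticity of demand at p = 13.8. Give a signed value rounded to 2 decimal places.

-1.93

dD/dp = −0.14·D = -845.885. At p = 13.8, D = 6042.04.
Ed = (dD/dp)·(p/D) = (-845.885) × (13.8/6042.04) = -1.932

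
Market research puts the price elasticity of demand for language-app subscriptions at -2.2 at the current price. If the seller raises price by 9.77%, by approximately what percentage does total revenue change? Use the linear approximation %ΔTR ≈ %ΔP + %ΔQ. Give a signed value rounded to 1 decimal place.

-11.7%

%ΔQ ≈ Ed × %ΔP = (-2.2) × (+9.77%) = -21.4940%
%ΔTR ≈ %ΔP + %ΔQ = (+9.77%) + (-21.4940%) = -11.7240%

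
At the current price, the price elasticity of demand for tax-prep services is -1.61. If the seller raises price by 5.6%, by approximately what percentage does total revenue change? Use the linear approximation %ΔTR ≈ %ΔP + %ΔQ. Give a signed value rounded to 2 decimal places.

%ΔQ ≈ Ed × %ΔP = (-1.61) × (+5.6%) = -9.0160%
%ΔTR ≈ %ΔP + %ΔQ = (+5.6%) + (-9.0160%) = -3.4160%

-3.42%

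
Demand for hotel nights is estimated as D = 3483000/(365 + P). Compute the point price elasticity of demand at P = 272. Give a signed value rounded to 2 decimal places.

-0.43

dD/dP = −3483000/(365 + P)² = -8.5837. At P = 272, D = 5467.82.
Ed = (dD/dP)·(P/D) = (-8.5837) × (272/5467.82) = -0.4270…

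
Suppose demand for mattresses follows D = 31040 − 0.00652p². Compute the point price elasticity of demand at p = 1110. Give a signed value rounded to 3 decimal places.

-0.698

dD/dp = −2·0.00652·p = -14.4744. At p = 1110, D = 23006.708.
Ed = (dD/dp)·(p/D) = (-14.4744) × (1110/23006.708) = -0.69834…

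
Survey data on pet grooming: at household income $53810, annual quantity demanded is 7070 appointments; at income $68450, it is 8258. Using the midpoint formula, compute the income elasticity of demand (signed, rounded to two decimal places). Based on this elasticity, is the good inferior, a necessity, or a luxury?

0.65; necessity

%ΔQ = (8258 − 7070)/[( 7070 + 8258)/2] = 1188/7664 = 0.155010…
%ΔIncome = (68450 − 53810)/[( 53810 + 68450)/2] = 14640/61130 = 0.239489…
E_income = (1188/7664) / (14640/61130) = 0.6472…
0 < E_income < 1 ⇒ normal good, necessity.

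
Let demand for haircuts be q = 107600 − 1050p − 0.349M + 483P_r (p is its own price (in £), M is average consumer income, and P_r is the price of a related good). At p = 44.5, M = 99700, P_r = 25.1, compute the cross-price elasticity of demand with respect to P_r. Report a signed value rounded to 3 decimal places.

At the given values, q = 107600 − 1050(44.5) − 0.349(99700) + 483(25.1) = 38203.
∂q/∂P_r = 483.
E = (483) × (25.1/38203) = 0.31733…

0.317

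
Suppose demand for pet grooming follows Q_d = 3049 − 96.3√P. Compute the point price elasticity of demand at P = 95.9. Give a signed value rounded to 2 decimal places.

-0.22

dQ_d/dP = −96.3/(2√P) = -4.91685. At P = 95.9, Q_d = 2105.95.
Ed = (dQ_d/dP)·(P/Q_d) = (-4.91685) × (95.9/2105.95) = -0.2239…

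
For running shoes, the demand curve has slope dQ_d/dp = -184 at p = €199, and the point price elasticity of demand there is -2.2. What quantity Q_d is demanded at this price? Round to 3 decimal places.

16643.636

Ed = (dQ_d/dp)·(p/Q_d) ⇒ Q_d = (dQ_d/dp)·p/Ed = (-184)·199/(-2.2) = 16643.63636…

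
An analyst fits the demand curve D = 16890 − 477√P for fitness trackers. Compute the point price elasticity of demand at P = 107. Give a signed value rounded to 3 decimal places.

dD/dP = −477/(2√P) = -23.0567. At P = 107, D = 11955.9.
Ed = (dD/dP)·(P/D) = (-23.0567) × (107/11955.9) = -0.20634…

-0.206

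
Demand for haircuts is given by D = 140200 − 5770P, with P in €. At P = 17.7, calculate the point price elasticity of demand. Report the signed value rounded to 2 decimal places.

-2.68

dD/dP = −5770. At P = 17.7, D = 140200 − 5770(17.7) = 38071.
Ed = (dD/dP)·(P/D) = −5770 × (17.7/38071) = -2.6825…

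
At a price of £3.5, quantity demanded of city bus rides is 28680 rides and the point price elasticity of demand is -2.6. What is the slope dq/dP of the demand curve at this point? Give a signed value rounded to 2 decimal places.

Ed = (dq/dP)·(P/q) ⇒ dq/dP = Ed·q/P = (-2.6)·28680/3.5 = -21305.1428…

-21305.14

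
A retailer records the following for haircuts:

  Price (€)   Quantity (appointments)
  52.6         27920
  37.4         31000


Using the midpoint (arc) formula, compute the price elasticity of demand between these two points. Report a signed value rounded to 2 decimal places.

-0.31

%ΔQ = (31000 − 27920) / [(27920 + 31000)/2] = 3080/29460 = 0.104548…
%ΔP = (37.4 − 52.6) / [(52.6 + 37.4)/2] = -15.2/45 = -0.337777…
Arc Ed = %ΔQ / %ΔP = (3080/29460) / (-15.2/45) = -0.3095…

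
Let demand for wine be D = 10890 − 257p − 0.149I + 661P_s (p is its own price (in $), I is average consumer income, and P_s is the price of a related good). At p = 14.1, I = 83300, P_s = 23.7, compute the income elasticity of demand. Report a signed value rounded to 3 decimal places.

-1.180

At the given values, D = 10890 − 257(14.1) − 0.149(83300) + 661(23.7) = 10520.3.
∂D/∂I = -0.149.
E = (-0.149) × (83300/10520.3) = -1.17978…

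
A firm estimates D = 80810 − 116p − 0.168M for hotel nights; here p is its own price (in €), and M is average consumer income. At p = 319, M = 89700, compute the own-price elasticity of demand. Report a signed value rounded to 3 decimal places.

At the given values, D = 80810 − 116(319) − 0.168(89700) = 28736.4.
∂D/∂p = −116.
E = (-116) × (319/28736.4) = -1.28770…

-1.288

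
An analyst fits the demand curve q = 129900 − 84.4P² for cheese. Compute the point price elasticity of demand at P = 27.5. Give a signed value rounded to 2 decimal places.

dq/dP = −2·84.4·P = -4642. At P = 27.5, q = 66072.5.
Ed = (dq/dP)·(P/q) = (-4642) × (27.5/66072.5) = -1.9320…

-1.93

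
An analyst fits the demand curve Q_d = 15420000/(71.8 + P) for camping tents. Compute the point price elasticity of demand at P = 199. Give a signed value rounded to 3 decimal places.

-0.735

dQ_d/dP = −15420000/(71.8 + P)² = -210.275. At P = 199, Q_d = 56942.4.
Ed = (dQ_d/dP)·(P/Q_d) = (-210.275) × (199/56942.4) = -0.73485…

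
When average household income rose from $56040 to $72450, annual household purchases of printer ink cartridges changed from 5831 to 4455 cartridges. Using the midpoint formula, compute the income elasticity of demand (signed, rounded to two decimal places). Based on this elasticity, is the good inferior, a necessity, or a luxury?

%ΔQ = (4455 − 5831)/[( 5831 + 4455)/2] = -1376/5143 = -0.267548…
%ΔIncome = (72450 − 56040)/[( 56040 + 72450)/2] = 16410/64245 = 0.255428…
E_income = (-1376/5143) / (16410/64245) = -1.0474…
E_income < 0 ⇒ inferior good.

-1.05; inferior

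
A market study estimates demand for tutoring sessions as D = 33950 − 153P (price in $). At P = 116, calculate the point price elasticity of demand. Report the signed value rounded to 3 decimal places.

dD/dP = −153. At P = 116, D = 33950 − 153(116) = 16202.
Ed = (dD/dP)·(P/D) = −153 × (116/16202) = -1.09542…

-1.095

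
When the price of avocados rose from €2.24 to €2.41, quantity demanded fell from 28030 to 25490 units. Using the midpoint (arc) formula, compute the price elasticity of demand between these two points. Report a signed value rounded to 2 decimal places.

-1.30

%ΔQ = (25490 − 28030) / [(28030 + 25490)/2] = -2540/26760 = -0.094917…
%ΔP = (2.41 − 2.24) / [(2.24 + 2.41)/2] = 0.17/2.325 = 0.073118…
Arc Ed = %ΔQ / %ΔP = (-2540/26760) / (0.17/2.325) = -1.2981…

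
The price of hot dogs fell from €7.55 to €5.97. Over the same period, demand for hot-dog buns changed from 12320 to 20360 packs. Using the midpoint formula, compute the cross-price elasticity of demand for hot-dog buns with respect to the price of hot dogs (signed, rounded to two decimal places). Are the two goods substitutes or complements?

%ΔQ_{hot-dog buns} = (20360 − 12320)/avg = 8040/16340 = 0.492044…
%ΔP_{hot dogs} = (5.97 − 7.55)/avg = -1.58/6.76 = -0.233727…
E_cross = (8040/16340) / (-1.58/6.76) = -2.1052…
E_cross < 0 ⇒ the goods are complements.

-2.11; complements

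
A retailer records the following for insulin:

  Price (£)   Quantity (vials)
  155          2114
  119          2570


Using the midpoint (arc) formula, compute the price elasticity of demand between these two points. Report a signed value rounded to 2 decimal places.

%ΔQ = (2570 − 2114) / [(2114 + 2570)/2] = 456/2342 = 0.194705…
%ΔP = (119 − 155) / [(155 + 119)/2] = -36/137 = -0.262773…
Arc Ed = %ΔQ / %ΔP = (456/2342) / (-36/137) = -0.7409…

-0.74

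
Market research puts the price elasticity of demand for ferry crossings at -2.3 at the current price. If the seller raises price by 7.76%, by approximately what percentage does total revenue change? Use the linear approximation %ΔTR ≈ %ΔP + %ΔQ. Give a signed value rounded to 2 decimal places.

-10.09%

%ΔQ ≈ Ed × %ΔP = (-2.3) × (+7.76%) = -17.8480%
%ΔTR ≈ %ΔP + %ΔQ = (+7.76%) + (-17.8480%) = -10.0880%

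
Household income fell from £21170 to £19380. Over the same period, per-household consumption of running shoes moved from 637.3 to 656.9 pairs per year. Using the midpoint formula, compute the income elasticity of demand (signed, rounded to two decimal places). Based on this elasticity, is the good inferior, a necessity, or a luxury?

-0.34; inferior

%ΔQ = (656.9 − 637.3)/[( 637.3 + 656.9)/2] = 19.6/647.1 = 0.030288…
%ΔIncome = (19380 − 21170)/[( 21170 + 19380)/2] = -1790/20275 = -0.088286…
E_income = (19.6/647.1) / (-1790/20275) = -0.3430…
E_income < 0 ⇒ inferior good.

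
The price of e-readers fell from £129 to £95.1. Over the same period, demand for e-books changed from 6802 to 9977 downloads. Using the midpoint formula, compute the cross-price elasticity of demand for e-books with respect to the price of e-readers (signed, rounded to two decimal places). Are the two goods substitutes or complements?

-1.25; complements

%ΔQ_{e-books} = (9977 − 6802)/avg = 3175/8389.5 = 0.378449…
%ΔP_{e-readers} = (95.1 − 129)/avg = -33.9/112.05 = -0.302543…
E_cross = (3175/8389.5) / (-33.9/112.05) = -1.2508…
E_cross < 0 ⇒ the goods are complements.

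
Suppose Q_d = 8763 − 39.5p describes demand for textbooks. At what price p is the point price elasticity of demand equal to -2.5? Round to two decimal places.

Ed = −39.5p/(8763 − 39.5p). Set this equal to -2.5:
39.5p = 2.5·(8763 − 39.5p) ⇒ 39.5p(1 + 2.5) = 2.5·8763
p = 2.5·8763 / (39.5·3.5) = 158.4629…

158.46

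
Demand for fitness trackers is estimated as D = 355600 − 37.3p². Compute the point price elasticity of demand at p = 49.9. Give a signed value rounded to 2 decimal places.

-0.71

dD/dp = −2·37.3·p = -3722.54. At p = 49.9, D = 262722.627.
Ed = (dD/dp)·(p/D) = (-3722.54) × (49.9/262722.627) = -0.7070…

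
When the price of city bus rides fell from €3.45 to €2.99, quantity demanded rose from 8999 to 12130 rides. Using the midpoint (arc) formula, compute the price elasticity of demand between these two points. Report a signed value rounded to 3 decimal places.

-2.075

%ΔQ = (12130 − 8999) / [(8999 + 12130)/2] = 3131/10564.5 = 0.296369…
%ΔP = (2.99 − 3.45) / [(3.45 + 2.99)/2] = -0.46/3.22 = -0.142857…
Arc Ed = %ΔQ / %ΔP = (3131/10564.5) / (-0.46/3.22) = -2.07458…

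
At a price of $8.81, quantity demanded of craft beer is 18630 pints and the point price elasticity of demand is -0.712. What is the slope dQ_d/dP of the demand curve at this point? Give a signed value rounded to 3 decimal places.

Ed = (dQ_d/dP)·(P/Q_d) ⇒ dQ_d/dP = Ed·Q_d/P = (-0.712)·18630/8.81 = -1505.62542…

-1505.625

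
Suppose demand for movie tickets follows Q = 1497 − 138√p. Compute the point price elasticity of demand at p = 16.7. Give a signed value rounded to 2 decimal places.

-0.30

dQ/dp = −138/(2√p) = -16.8846. At p = 16.7, Q = 933.054.
Ed = (dQ/dp)·(p/Q) = (-16.8846) × (16.7/933.054) = -0.3022…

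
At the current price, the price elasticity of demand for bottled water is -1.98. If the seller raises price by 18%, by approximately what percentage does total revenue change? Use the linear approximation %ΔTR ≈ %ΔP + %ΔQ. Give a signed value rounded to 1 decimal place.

%ΔQ ≈ Ed × %ΔP = (-1.98) × (+18%) = -35.6400%
%ΔTR ≈ %ΔP + %ΔQ = (+18%) + (-35.6400%) = -17.6400%

-17.6%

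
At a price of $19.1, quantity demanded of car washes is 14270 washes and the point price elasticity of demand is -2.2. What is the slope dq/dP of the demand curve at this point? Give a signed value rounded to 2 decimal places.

Ed = (dq/dP)·(P/q) ⇒ dq/dP = Ed·q/P = (-2.2)·14270/19.1 = -1643.6649…

-1643.66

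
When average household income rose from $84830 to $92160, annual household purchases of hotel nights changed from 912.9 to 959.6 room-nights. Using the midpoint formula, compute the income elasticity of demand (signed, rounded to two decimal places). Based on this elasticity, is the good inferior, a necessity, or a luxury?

%ΔQ = (959.6 − 912.9)/[( 912.9 + 959.6)/2] = 46.7/936.25 = 0.049879…
%ΔIncome = (92160 − 84830)/[( 84830 + 92160)/2] = 7330/88495 = 0.082829…
E_income = (46.7/936.25) / (7330/88495) = 0.6021…
0 < E_income < 1 ⇒ normal good, necessity.

0.60; necessity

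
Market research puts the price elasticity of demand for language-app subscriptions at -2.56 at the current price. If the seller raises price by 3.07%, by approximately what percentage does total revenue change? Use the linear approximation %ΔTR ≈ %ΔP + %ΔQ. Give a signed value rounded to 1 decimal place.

-4.8%

%ΔQ ≈ Ed × %ΔP = (-2.56) × (+3.07%) = -7.8592%
%ΔTR ≈ %ΔP + %ΔQ = (+3.07%) + (-7.8592%) = -4.7892%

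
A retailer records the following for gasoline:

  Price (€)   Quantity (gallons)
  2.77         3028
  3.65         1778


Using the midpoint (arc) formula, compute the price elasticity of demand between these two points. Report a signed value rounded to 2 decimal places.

%ΔQ = (1778 − 3028) / [(3028 + 1778)/2] = -1250/2403 = -0.520183…
%ΔP = (3.65 − 2.77) / [(2.77 + 3.65)/2] = 0.88/3.21 = 0.274143…
Arc Ed = %ΔQ / %ΔP = (-1250/2403) / (0.88/3.21) = -1.8974…

-1.90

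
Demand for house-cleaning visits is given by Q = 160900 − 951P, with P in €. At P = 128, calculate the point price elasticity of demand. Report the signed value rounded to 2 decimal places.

-3.11

dQ/dP = −951. At P = 128, Q = 160900 − 951(128) = 39172.
Ed = (dQ/dP)·(P/Q) = −951 × (128/39172) = -3.1075…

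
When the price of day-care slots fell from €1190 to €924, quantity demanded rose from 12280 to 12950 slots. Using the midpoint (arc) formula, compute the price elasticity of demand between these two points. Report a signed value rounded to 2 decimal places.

%ΔQ = (12950 − 12280) / [(12280 + 12950)/2] = 670/12615 = 0.053111…
%ΔP = (924 − 1190) / [(1190 + 924)/2] = -266/1057 = -0.251655…
Arc Ed = %ΔQ / %ΔP = (670/12615) / (-266/1057) = -0.2110…

-0.21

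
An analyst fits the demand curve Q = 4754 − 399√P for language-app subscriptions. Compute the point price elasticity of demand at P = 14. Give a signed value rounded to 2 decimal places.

dQ/dP = −399/(2√P) = -53.3186. At P = 14, Q = 3261.08.
Ed = (dQ/dP)·(P/Q) = (-53.3186) × (14/3261.08) = -0.2288…

-0.23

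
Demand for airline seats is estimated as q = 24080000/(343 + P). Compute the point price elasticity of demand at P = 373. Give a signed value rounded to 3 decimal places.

dq/dP = −24080000/(343 + P)² = -46.9711. At P = 373, q = 33631.3.
Ed = (dq/dP)·(P/q) = (-46.9711) × (373/33631.3) = -0.52094…

-0.521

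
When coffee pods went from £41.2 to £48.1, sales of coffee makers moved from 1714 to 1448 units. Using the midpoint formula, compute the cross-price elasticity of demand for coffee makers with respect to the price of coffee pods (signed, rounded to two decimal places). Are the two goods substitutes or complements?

-1.09; complements

%ΔQ_{coffee makers} = (1448 − 1714)/avg = -266/1581 = -0.168247…
%ΔP_{coffee pods} = (48.1 − 41.2)/avg = 6.9/44.65 = 0.154535…
E_cross = (-266/1581) / (6.9/44.65) = -1.0887…
E_cross < 0 ⇒ the goods are complements.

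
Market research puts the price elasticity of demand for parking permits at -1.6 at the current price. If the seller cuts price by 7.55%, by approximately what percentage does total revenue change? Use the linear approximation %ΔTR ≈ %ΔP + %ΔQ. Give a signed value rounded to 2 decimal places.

+4.53%

%ΔQ ≈ Ed × %ΔP = (-1.6) × (-7.55%) = +12.0800%
%ΔTR ≈ %ΔP + %ΔQ = (-7.55%) + (+12.0800%) = +4.5300%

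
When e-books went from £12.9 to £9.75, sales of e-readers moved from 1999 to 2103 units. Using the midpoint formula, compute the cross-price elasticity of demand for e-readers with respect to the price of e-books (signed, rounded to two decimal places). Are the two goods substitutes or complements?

%ΔQ_{e-readers} = (2103 − 1999)/avg = 104/2051 = 0.050706…
%ΔP_{e-books} = (9.75 − 12.9)/avg = -3.15/11.325 = -0.278145…
E_cross = (104/2051) / (-3.15/11.325) = -0.1823…
E_cross < 0 ⇒ the goods are complements.

-0.18; complements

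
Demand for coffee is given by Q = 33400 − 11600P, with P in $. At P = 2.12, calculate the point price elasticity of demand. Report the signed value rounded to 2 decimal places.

dQ/dP = −11600. At P = 2.12, Q = 33400 − 11600(2.12) = 8808.
Ed = (dQ/dP)·(P/Q) = −11600 × (2.12/8808) = -2.7920…

-2.79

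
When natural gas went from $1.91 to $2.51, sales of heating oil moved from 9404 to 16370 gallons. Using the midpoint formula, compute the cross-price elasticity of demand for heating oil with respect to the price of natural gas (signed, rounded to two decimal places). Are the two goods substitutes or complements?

%ΔQ_{heating oil} = (16370 − 9404)/avg = 6966/12887 = 0.540544…
%ΔP_{natural gas} = (2.51 − 1.91)/avg = 0.6/2.21 = 0.271493…
E_cross = (6966/12887) / (0.6/2.21) = 1.9910…
E_cross > 0 ⇒ the goods are substitutes.

1.99; substitutes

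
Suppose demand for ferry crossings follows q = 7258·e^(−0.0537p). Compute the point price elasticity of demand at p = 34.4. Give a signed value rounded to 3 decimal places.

-1.847

dq/dp = −0.0537·q = -61.4508. At p = 34.4, q = 1144.34.
Ed = (dq/dp)·(p/q) = (-61.4508) × (34.4/1144.34) = -1.84728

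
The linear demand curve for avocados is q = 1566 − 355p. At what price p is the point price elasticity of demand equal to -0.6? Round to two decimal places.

1.65

Ed = −355p/(1566 − 355p). Set this equal to -0.6:
355p = 0.6·(1566 − 355p) ⇒ 355p(1 + 0.6) = 0.6·1566
p = 0.6·1566 / (355·1.6) = 1.6542…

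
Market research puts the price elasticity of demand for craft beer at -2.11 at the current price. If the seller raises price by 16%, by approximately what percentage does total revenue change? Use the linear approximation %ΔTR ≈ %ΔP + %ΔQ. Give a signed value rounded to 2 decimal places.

%ΔQ ≈ Ed × %ΔP = (-2.11) × (+16%) = -33.7600%
%ΔTR ≈ %ΔP + %ΔQ = (+16%) + (-33.7600%) = -17.7600%

-17.76%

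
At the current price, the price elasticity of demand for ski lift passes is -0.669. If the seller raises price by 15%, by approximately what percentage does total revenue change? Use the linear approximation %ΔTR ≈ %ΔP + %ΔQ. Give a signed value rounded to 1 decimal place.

%ΔQ ≈ Ed × %ΔP = (-0.669) × (+15%) = -10.0350%
%ΔTR ≈ %ΔP + %ΔQ = (+15%) + (-10.0350%) = +4.9650%

+5.0%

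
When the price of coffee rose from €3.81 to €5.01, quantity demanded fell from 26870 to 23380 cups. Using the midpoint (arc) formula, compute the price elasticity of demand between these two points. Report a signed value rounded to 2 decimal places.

%ΔQ = (23380 − 26870) / [(26870 + 23380)/2] = -3490/25125 = -0.138905…
%ΔP = (5.01 − 3.81) / [(3.81 + 5.01)/2] = 1.2/4.41 = 0.272108…
Arc Ed = %ΔQ / %ΔP = (-3490/25125) / (1.2/4.41) = -0.5104…

-0.51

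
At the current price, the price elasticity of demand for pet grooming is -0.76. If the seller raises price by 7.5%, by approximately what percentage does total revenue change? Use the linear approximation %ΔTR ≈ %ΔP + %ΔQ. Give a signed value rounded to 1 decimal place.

%ΔQ ≈ Ed × %ΔP = (-0.76) × (+7.5%) = -5.7000%
%ΔTR ≈ %ΔP + %ΔQ = (+7.5%) + (-5.7000%) = +1.8000%

+1.8%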